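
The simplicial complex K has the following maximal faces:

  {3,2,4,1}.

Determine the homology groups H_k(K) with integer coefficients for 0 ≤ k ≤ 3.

Fix the vertex order 1 < 2 < 3 < 4 and write every simplex with vertices in increasing order. Then dim K = 3 and the simplices of K are:

  0-simplices (4): [1], [2], [3], [4]
  1-simplices (6): [1,2], [1,3], [1,4], [2,3], [2,4], [3,4]
  2-simplices (4): [1,2,3], [1,2,4], [1,3,4], [2,3,4]
  3-simplices (1): [1,2,3,4]

Hence C_0 ≅ Z^4, C_1 ≅ Z^6, C_2 ≅ Z^4, C_3 ≅ Z^1.

The boundary map ∂_1: C_1 → C_0 is given by ∂[p,q] = [q] − [p]. For instance
  ∂[1,2] = [2] − [1].
As a 4×6 matrix over Z this has rank 3, with invariant factors (1,1,1).

∂_2: C_2 → C_1 acts by ∂[p,q,r] = [q,r] − [p,r] + [p,q]. For instance
  ∂[1,2,4] = [2,4] − [1,4] + [1,2],
  ∂[1,2,3] = [2,3] − [1,3] + [1,2].
This gives a 6×4 integer matrix of rank 3; reducing to Smith normal form yields diagonal entries (1,1,1).

The boundary map ∂_3: C_3 → C_2 sends each 3-simplex σ to the alternating sum Σ_i (−1)^i (σ with its i-th vertex removed). For instance
  ∂[1,2,3,4] = [2,3,4] − [1,3,4] + [1,2,4] − [1,2,3].
The 4×1 boundary matrix has rank 1 and Smith normal form diag(1).

Now H_k = ker ∂_k / im ∂_{k+1}, so:

  H_0: rank C_0 − rank ∂_1 = 4 − 3 = 1, and the invariant factors of ∂_1 are all 1, so H_0 = Z.
  H_1: rank ker ∂_1 − rank ∂_2 = (6 − 3) − 3 = 0, and the invariant factors of ∂_2 are all 1, so H_1 = 0.
  H_2: rank ker ∂_2 − rank ∂_3 = (4 − 3) − 1 = 0, and the invariant factors of ∂_3 are all 1, so H_2 = 0.
  H_3: rank ker ∂_3 − rank ∂_4 = (1 − 1) − 0 = 0, and there is no ∂_4, so H_3 = 0.

As a check, the Euler characteristic is 4 − 6 + 4 − 1 = 1, which agrees with 1 − 0 + 0 − 0 = 1.

H_0 = Z,  H_1 = 0,  H_2 = 0,  H_3 = 0.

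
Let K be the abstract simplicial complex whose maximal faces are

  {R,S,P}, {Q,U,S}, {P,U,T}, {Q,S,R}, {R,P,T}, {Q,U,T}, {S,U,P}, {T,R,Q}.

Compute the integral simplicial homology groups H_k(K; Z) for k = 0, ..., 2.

Order the vertices as P < Q < R < S < T < U. Listing each simplex with vertices in this order, K has dimension 2 with simplices:

  0-simplices (6): P, Q, R, S, T, U
  1-simplices (12): PR, PS, PT, PU, QR, QS, QT, QU, RS, RT, SU, TU
  2-simplices (8): PRS, PRT, PSU, PTU, QRS, QRT, QSU, QTU

giving chain groups C_0 ≅ Z^6, C_1 ≅ Z^12, C_2 ≅ Z^8.

∂_1: C_1 → C_0 maps an edge to its endpoints' difference, ∂[p,q] = q − p.
The resulting 6×12 matrix has rank 5, and its Smith normal form has invariant factors (1,1,1,1,1).

The boundary map ∂_2: C_2 → C_1 maps a triangle to the signed sum of its edges. For instance
  ∂PSU = SU − PU + PS,
  ∂QTU = TU − QU + QT.
This gives a 12×8 integer matrix of rank 7; reducing to Smith normal form yields diagonal entries (1,1,1,1,1,1,1).

From H_k ≅ ker(∂_k) / im(∂_{k+1}) we obtain:

  H_0: rank C_0 − rank ∂_1 = 6 − 5 = 1, and the invariant factors of ∂_1 are all 1, so H_0 ≅ Z.
  H_1: rank ker ∂_1 − rank ∂_2 = (12 − 5) − 7 = 0, and the invariant factors of ∂_2 are all 1, so H_1 ≅ 0.
  H_2: rank ker ∂_2 − rank ∂_3 = (8 − 7) − 0 = 1, and there is no ∂_3, so H_2 ≅ Z.

H_0 = Z,  H_1 = 0,  H_2 = Z.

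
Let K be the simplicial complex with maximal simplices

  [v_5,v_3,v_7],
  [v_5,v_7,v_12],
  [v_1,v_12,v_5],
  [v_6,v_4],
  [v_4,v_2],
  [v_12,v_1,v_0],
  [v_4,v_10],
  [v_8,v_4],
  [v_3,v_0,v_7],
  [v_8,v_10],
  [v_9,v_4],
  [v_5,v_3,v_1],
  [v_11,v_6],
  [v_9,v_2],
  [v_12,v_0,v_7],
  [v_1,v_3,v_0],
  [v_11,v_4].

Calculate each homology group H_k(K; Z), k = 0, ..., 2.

Take the total order v_0 < v_1 < v_2 < v_3 < v_4 < v_5 < v_6 < v_7 < v_8 < v_9 < v_10 < v_11 < v_12 on the vertex set. Then K (dimension 2) consists of the simplices:

  0-simplices (13): [v_0], [v_1], [v_2], [v_3], [v_4], [v_5], [v_6], [v_7], [v_8], [v_9], [v_10], [v_11], [v_12]
  1-simplices (21): (21 of them)
  2-simplices (8): [v_0,v_1,v_3], [v_0,v_1,v_12], [v_0,v_3,v_7], [v_0,v_7,v_12], [v_1,v_3,v_5], [v_1,v_5,v_12], [v_3,v_5,v_7], [v_5,v_7,v_12]

so the chain groups are C_0 ≅ Z^13, C_1 ≅ Z^21, C_2 ≅ Z^8.

∂_1: C_1 → C_0 is given by ∂[p,q] = [q] − [p]. For instance
  ∂[v_4,v_9] = [v_9] − [v_4].
This gives a 13×21 integer matrix of rank 11; reducing to Smith normal form yields diagonal entries (1,1,1,1,1,1,1,1,1,1,1).

∂_2: C_2 → C_1 sends each 2-simplex [p,q,r] to [q,r] − [p,r] + [p,q]. For instance
  ∂[v_3,v_5,v_7] = [v_5,v_7] − [v_3,v_7] + [v_3,v_5],
  ∂[v_0,v_3,v_7] = [v_3,v_7] − [v_0,v_7] + [v_0,v_3].
This gives a 21×8 integer matrix of rank 7; reducing to Smith normal form yields diagonal entries (1,1,1,1,1,1,1).

Reading off H_k = ker ∂_k / im ∂_{k+1}:

  H_0: rank C_0 − rank ∂_1 = 13 − 11 = 2, and the invariant factors of ∂_1 are all 1, so H_0 = Z^2.
  H_1: rank ker ∂_1 − rank ∂_2 = (21 − 11) − 7 = 3, and the invariant factors of ∂_2 are all 1, so H_1 = Z^3.
  H_2: rank ker ∂_2 − rank ∂_3 = (8 − 7) − 0 = 1, and there is no ∂_3, so H_2 = Z.

H_0 = Z^2,  H_1 = Z^3,  H_2 = Z.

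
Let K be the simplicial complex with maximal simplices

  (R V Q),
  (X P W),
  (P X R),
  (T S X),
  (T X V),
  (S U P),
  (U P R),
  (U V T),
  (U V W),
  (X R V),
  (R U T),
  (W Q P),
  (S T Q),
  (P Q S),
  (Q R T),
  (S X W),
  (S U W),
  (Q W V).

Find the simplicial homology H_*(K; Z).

H_0 ≅ Z,  H_1 ≅ Z ⊕ Z/2Z,  H_2 = 0.

Fix the vertex order P < Q < R < S < T < U < V < W < X and write every simplex with vertices in increasing order. Then dim K = 2 and the simplices of K are:

  0-simplices (9): P, Q, R, S, T, U, V, W, X
  1-simplices (27): PQ, PR, PS, PU, PW, PX, QR, QS, QT, QV, QW, RT, RU, RV, RX, ST, SU, SW, SX, TU, TV, TX, UV, UW, VW, VX, WX
  2-simplices (18): PQS, PQW, PRU, PRX, PSU, PWX, QRT, QRV, QST, QVW, RTU, RVX, STX, SUW, SWX, TUV, TVX, UVW

giving chain groups C_0 ≅ Z^9, C_1 ≅ Z^27, C_2 ≅ Z^18.

∂_1: C_1 → C_0 is given by ∂[p,q] = [q] − [p]. For instance
  ∂ST = T − S.
The resulting 9×27 matrix has rank 8, and its Smith normal form has invariant factors (1,1,1,1,1,1,1,1).

The boundary map ∂_2: C_2 → C_1 maps a triangle to the signed sum of its edges. For instance
  ∂PWX = WX − PX + PW,
  ∂QRT = RT − QT + QR.
This gives a 27×18 integer matrix of rank 18; reducing to Smith normal form yields diagonal entries (1,1,1,1,1,1,1,1,1,1,1,1,1,1,1,1,1,2).

Now H_k = ker ∂_k / im ∂_{k+1}, so:

  H_0: rank C_0 − rank ∂_1 = 9 − 8 = 1, and the invariant factors of ∂_1 are all 1, so H_0 ≅ Z.
  H_1: rank ker ∂_1 − rank ∂_2 = (27 − 8) − 18 = 1, and ∂_2 has invariant factor 2 > 1, so H_1 ≅ Z ⊕ Z/2Z.
  H_2: rank ker ∂_2 − rank ∂_3 = (18 − 18) − 0 = 0, and there is no ∂_3, so H_2 ≅ 0.

(K is a triangulation of the Klein bottle.)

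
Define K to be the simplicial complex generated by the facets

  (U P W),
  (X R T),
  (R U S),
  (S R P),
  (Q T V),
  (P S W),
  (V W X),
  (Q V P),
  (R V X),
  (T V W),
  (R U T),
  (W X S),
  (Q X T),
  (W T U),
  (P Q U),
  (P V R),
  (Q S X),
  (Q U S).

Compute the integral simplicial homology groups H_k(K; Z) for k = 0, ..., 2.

H_0 ≅ Z,  H_1 ≅ Z × Z/2,  H_2 = 0.

Take the total order P < Q < R < S < T < U < V < W < X on the vertex set. Then K (dimension 2) consists of the simplices:

  0-simplices (9): P, Q, R, S, T, U, V, W, X
  1-simplices (27): PQ, PR, PS, PU, PV, PW, QS, QT, QU, QV, QX, RS, RT, RU, RV, RX, SU, SW, SX, TU, TV, TW, TX, UW, VW, VX, WX
  2-simplices (18): PQU, PQV, PRS, PRV, PSW, PUW, QSU, QSX, QTV, QTX, RSU, RTU, RTX, RVX, SWX, TUW, TVW, VWX

so the chain groups are C_0 ≅ Z^9, C_1 ≅ Z^27, C_2 ≅ Z^18.

Boundary ∂_1: C_1 → C_0 is given by ∂[p,q] = [q] − [p]. For instance
  ∂TX = X − T.
As a 9×27 matrix over Z this has rank 8, with invariant factors (1,1,1,1,1,1,1,1).

∂_2: C_2 → C_1 sends each 2-simplex [p,q,r] to [q,r] − [p,r] + [p,q]. For instance
  ∂PQV = QV − PV + PQ,
  ∂QSU = SU − QU + QS.
This gives a 27×18 integer matrix of rank 18; reducing to Smith normal form yields diagonal entries (1,1,1,1,1,1,1,1,1,1,1,1,1,1,1,1,1,2).

Computing H_k = (kernel of ∂_k) / (image of ∂_{k+1}):

  H_0: rank C_0 − rank ∂_1 = 9 − 8 = 1, and the invariant factors of ∂_1 are all 1, so H_0 = Z.
  H_1: rank ker ∂_1 − rank ∂_2 = (27 − 8) − 18 = 1, and ∂_2 has invariant factor 2 > 1, so H_1 = Z × Z/2.
  H_2: rank ker ∂_2 − rank ∂_3 = (18 − 18) − 0 = 0, and there is no ∂_3, so H_2 = 0.

As a check, the Euler characteristic is 9 − 27 + 18 = 0, which agrees with 1 − 1 + 0 = 0.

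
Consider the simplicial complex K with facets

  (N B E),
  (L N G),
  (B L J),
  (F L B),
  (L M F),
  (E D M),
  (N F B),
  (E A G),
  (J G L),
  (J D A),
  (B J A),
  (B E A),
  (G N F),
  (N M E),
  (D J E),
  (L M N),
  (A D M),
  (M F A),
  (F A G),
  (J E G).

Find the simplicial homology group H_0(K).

H_0 ≅ Z.

We work with the vertex ordering A < B < D < E < F < G < J < L < M < N. The simplices of K, each written with vertices in increasing order, are:

  0-simplices (10): A, B, D, E, F, G, J, L, M, N
  1-simplices (30): AB, AD, AE, AF, AG, AJ, AM, BE, BF, BJ, BL, BN, DE, DJ, DM, EG, EJ, EM, EN, FG, FL, FM, FN, GJ, GL, GN, JL, LM, LN, MN
  2-simplices (20): ABE, ABJ, ADJ, ADM, AEG, AFG, AFM, BEN, BFL, BFN, BJL, DEJ, DEM, EGJ, EMN, FGN, FLM, GJL, GLN, LMN

so the chain groups are C_0 ≅ Z^10, C_1 ≅ Z^30, C_2 ≅ Z^20.

∂_1: C_1 → C_0 sends each edge [p,q] (with p < q) to q − p. For instance
  ∂LN = N − L.
The 10×30 boundary matrix has rank 9 and Smith normal form diag(1,1,1,1,1,1,1,1,1).

Boundary ∂_2: C_2 → C_1 sends each 2-simplex [p,q,r] to [q,r] − [p,r] + [p,q]. For instance
  ∂ADM = DM − AM + AD,
  ∂ABE = BE − AE + AB.
As a 30×20 matrix over Z this has rank 20, with invariant factors (1,1,1,1,1,1,1,1,1,1,1,1,1,1,1,1,1,1,1,2).

Computing H_k = (kernel of ∂_k) / (image of ∂_{k+1}):

  H_0: rank C_0 − rank ∂_1 = 10 − 9 = 1, and the invariant factors of ∂_1 are all 1, so H_0 ≅ Z.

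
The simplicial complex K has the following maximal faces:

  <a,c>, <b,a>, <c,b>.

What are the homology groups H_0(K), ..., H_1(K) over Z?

K has 3 vertices, 3 edges.
rank ∂_0 = 0, rank ∂_1 = 2 ⇒ b_0 = 3 − 0 − 2 = 1; all invariant factors of ∂_1 are 1 so no torsion. So H_0 = Z.
rank ∂_1 = 2, rank ∂_2 = 0 ⇒ b_1 = 3 − 2 − 0 = 1. So H_1 = Z.

H_0 = Z,  H_1 = Z.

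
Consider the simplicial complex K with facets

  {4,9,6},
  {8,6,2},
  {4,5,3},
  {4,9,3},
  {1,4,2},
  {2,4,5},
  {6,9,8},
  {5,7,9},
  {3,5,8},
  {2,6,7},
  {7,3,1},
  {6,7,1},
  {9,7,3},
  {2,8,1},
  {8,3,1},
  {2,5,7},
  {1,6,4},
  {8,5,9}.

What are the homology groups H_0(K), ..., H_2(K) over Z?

Fix the vertex order 1 < 2 < 3 < 4 < 5 < 6 < 7 < 8 < 9 and write every simplex with vertices in increasing order. Then dim K = 2 and the simplices of K are:

  0-simplices (9): [1], [2], [3], [4], [5], [6], [7], [8], [9]
  1-simplices (27): (27 of them)
  2-simplices (18): [1,2,4], [1,2,8], [1,3,7], [1,3,8], [1,4,6], [1,6,7], [2,4,5], [2,5,7], [2,6,7], [2,6,8], [3,4,5], [3,4,9], [3,5,8], [3,7,9], [4,6,9], [5,7,9], [5,8,9], [6,8,9]

so the chain groups are C_0 ≅ Z^9, C_1 ≅ Z^27, C_2 ≅ Z^18.

∂_1: C_1 → C_0 sends each edge [p,q] (with p < q) to q − p.
The 9×27 boundary matrix has rank 8 and Smith normal form diag(1,1,1,1,1,1,1,1).

Boundary ∂_2: C_2 → C_1 maps a triangle to the signed sum of its edges. For instance
  ∂[1,4,6] = [4,6] − [1,6] + [1,4],
  ∂[3,5,8] = [5,8] − [3,8] + [3,5].
This gives a 27×18 integer matrix of rank 18; reducing to Smith normal form yields diagonal entries (1,1,1,1,1,1,1,1,1,1,1,1,1,1,1,1,1,2).

Computing H_k = (kernel of ∂_k) / (image of ∂_{k+1}):

  H_0: rank C_0 − rank ∂_1 = 9 − 8 = 1, and the invariant factors of ∂_1 are all 1, so H_0 ≅ Z.
  H_1: rank ker ∂_1 − rank ∂_2 = (27 − 8) − 18 = 1, and ∂_2 has invariant factor 2 > 1, so H_1 ≅ Z ⊕ Z/2.
  H_2: rank ker ∂_2 − rank ∂_3 = (18 − 18) − 0 = 0, and there is no ∂_3, so H_2 ≅ 0.

(K is a triangulation of the Klein bottle.)

H_0 = Z,  H_1 = Z ⊕ Z/2,  H_2 = 0.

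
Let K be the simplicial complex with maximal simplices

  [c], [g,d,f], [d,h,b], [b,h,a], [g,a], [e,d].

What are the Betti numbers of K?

Order the vertices as a < b < c < d < e < f < g < h. Listing each simplex with vertices in this order, K has dimension 2 with simplices:

  0-simplices (8): a, b, c, d, e, f, g, h
  1-simplices (10): ab, ag, ah, bd, bh, de, df, dg, dh, fg
  2-simplices (3): abh, bdh, dfg

so the chain groups are C_0 ≅ Z^8, C_1 ≅ Z^10, C_2 ≅ Z^3.

∂_1: C_1 → C_0 is given by ∂[p,q] = [q] − [p]. For instance
  ∂ag = g − a.
This gives a 8×10 integer matrix of rank 6; reducing to Smith normal form yields diagonal entries (1,1,1,1,1,1).

Boundary ∂_2: C_2 → C_1 sends each 2-simplex [p,q,r] to [q,r] − [p,r] + [p,q]. For instance
  ∂bdh = dh − bh + bd,
  ∂abh = bh − ah + ab.
The 10×3 boundary matrix has rank 3 and Smith normal form diag(1,1,1).

Computing H_k = (kernel of ∂_k) / (image of ∂_{k+1}):

  H_0: rank C_0 − rank ∂_1 = 8 − 6 = 2, and the invariant factors of ∂_1 are all 1, so H_0 ≅ Z^2.
  H_1: rank ker ∂_1 − rank ∂_2 = (10 − 6) − 3 = 1, and the invariant factors of ∂_2 are all 1, so H_1 ≅ Z.
  H_2: rank ker ∂_2 − rank ∂_3 = (3 − 3) − 0 = 0, and there is no ∂_3, so H_2 ≅ 0.

As a check, the Euler characteristic is 8 − 10 + 3 = 1, which agrees with 2 − 1 + 0 = 1.

Hence the Betti numbers are b_0 = 2, b_1 = 1, b_2 = 0.

b_0 = 2, b_1 = 1, b_2 = 0.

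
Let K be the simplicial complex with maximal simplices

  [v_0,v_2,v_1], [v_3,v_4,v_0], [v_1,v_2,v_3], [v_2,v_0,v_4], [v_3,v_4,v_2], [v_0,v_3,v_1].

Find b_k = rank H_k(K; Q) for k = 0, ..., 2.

b_0 = 1, b_1 = 0, b_2 = 1.

Fix the vertex order v_0 < v_1 < v_2 < v_3 < v_4 and write every simplex with vertices in increasing order. Then dim K = 2 and the simplices of K are:

  0-simplices (5): [v_0], [v_1], [v_2], [v_3], [v_4]
  1-simplices (9): [v_0,v_1], [v_0,v_2], [v_0,v_3], [v_0,v_4], [v_1,v_2], [v_1,v_3], [v_2,v_3], [v_2,v_4], [v_3,v_4]
  2-simplices (6): [v_0,v_1,v_2], [v_0,v_1,v_3], [v_0,v_2,v_4], [v_0,v_3,v_4], [v_1,v_2,v_3], [v_2,v_3,v_4]

so the chain groups are C_0 ≅ Z^5, C_1 ≅ Z^9, C_2 ≅ Z^6.

∂_1: C_1 → C_0 maps an edge to its endpoints' difference, ∂[p,q] = q − p. For instance
  ∂[v_2,v_4] = [v_4] − [v_2].
As a 5×9 matrix over Z this has rank 4, with invariant factors (1,1,1,1).

The boundary map ∂_2: C_2 → C_1 acts by ∂[p,q,r] = [q,r] − [p,r] + [p,q]. For instance
  ∂[v_0,v_3,v_4] = [v_3,v_4] − [v_0,v_4] + [v_0,v_3],
  ∂[v_1,v_2,v_3] = [v_2,v_3] − [v_1,v_3] + [v_1,v_2].
This gives a 9×6 integer matrix of rank 5; reducing to Smith normal form yields diagonal entries (1,1,1,1,1).

Now H_k = ker ∂_k / im ∂_{k+1}, so:

  H_0: rank C_0 − rank ∂_1 = 5 − 4 = 1, and the invariant factors of ∂_1 are all 1, so H_0 = Z.
  H_1: rank ker ∂_1 − rank ∂_2 = (9 − 4) − 5 = 0, and the invariant factors of ∂_2 are all 1, so H_1 = 0.
  H_2: rank ker ∂_2 − rank ∂_3 = (6 − 5) − 0 = 1, and there is no ∂_3, so H_2 = Z.

(K is a triangulation of the 2-sphere S^2.)

Hence the Betti numbers are b_0 = 1, b_1 = 0, b_2 = 1.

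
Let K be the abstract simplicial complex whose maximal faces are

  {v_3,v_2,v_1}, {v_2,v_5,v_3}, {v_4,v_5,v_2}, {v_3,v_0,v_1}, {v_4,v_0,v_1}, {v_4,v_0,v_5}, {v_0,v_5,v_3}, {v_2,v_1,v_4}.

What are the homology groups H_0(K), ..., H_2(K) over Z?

Fix the vertex order v_0 < v_1 < v_2 < v_3 < v_4 < v_5 and write every simplex with vertices in increasing order. Then dim K = 2 and the simplices of K are:

  0-simplices (6): [v_0], [v_1], [v_2], [v_3], [v_4], [v_5]
  1-simplices (12): [v_0,v_1], [v_0,v_3], [v_0,v_4], [v_0,v_5], [v_1,v_2], [v_1,v_3], [v_1,v_4], [v_2,v_3], [v_2,v_4], [v_2,v_5], [v_3,v_5], [v_4,v_5]
  2-simplices (8): [v_0,v_1,v_3], [v_0,v_1,v_4], [v_0,v_3,v_5], [v_0,v_4,v_5], [v_1,v_2,v_3], [v_1,v_2,v_4], [v_2,v_3,v_5], [v_2,v_4,v_5]

Hence C_0 ≅ Z^6, C_1 ≅ Z^12, C_2 ≅ Z^8.

∂_1: C_1 → C_0 is given by ∂[p,q] = [q] − [p]. For instance
  ∂[v_1,v_3] = [v_3] − [v_1].
This gives a 6×12 integer matrix of rank 5; reducing to Smith normal form yields diagonal entries (1,1,1,1,1).

∂_2: C_2 → C_1 sends each 2-simplex [p,q,r] to [q,r] − [p,r] + [p,q]. For instance
  ∂[v_1,v_2,v_3] = [v_2,v_3] − [v_1,v_3] + [v_1,v_2],
  ∂[v_0,v_4,v_5] = [v_4,v_5] − [v_0,v_5] + [v_0,v_4].
The resulting 12×8 matrix has rank 7, and its Smith normal form has invariant factors (1,1,1,1,1,1,1).

Reading off H_k = ker ∂_k / im ∂_{k+1}:

  H_0: rank C_0 − rank ∂_1 = 6 − 5 = 1, and the invariant factors of ∂_1 are all 1, so H_0 = Z.
  H_1: rank ker ∂_1 − rank ∂_2 = (12 − 5) − 7 = 0, and the invariant factors of ∂_2 are all 1, so H_1 = 0.
  H_2: rank ker ∂_2 − rank ∂_3 = (8 − 7) − 0 = 1, and there is no ∂_3, so H_2 = Z.

H_0 = Z,  H_1 = 0,  H_2 = Z.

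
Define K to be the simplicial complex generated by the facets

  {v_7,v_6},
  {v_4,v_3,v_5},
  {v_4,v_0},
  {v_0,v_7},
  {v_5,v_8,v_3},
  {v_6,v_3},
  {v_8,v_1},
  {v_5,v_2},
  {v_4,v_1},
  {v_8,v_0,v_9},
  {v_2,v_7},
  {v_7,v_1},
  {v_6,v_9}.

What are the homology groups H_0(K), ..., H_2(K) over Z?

H_0 = Z,  H_1 = Z^6,  H_2 = 0.

Order the vertices as v_0 < v_1 < v_2 < v_3 < v_4 < v_5 < v_6 < v_7 < v_8 < v_9. Listing each simplex with vertices in this order, K has dimension 2 with simplices:

  0-simplices (10): [v_0], [v_1], [v_2], [v_3], [v_4], [v_5], [v_6], [v_7], [v_8], [v_9]
  1-simplices (18): (18 of them)
  2-simplices (3): [v_0,v_8,v_9], [v_3,v_4,v_5], [v_3,v_5,v_8]

giving chain groups C_0 ≅ Z^10, C_1 ≅ Z^18, C_2 ≅ Z^3.

Boundary ∂_1: C_1 → C_0 maps an edge to its endpoints' difference, ∂[p,q] = q − p. For instance
  ∂[v_0,v_8] = [v_8] − [v_0].
The resulting 10×18 matrix has rank 9, and its Smith normal form has invariant factors (1,1,1,1,1,1,1,1,1).

The boundary map ∂_2: C_2 → C_1 acts by ∂[p,q,r] = [q,r] − [p,r] + [p,q]. For instance
  ∂[v_3,v_5,v_8] = [v_5,v_8] − [v_3,v_8] + [v_3,v_5],
  ∂[v_3,v_4,v_5] = [v_4,v_5] − [v_3,v_5] + [v_3,v_4].
This gives a 18×3 integer matrix of rank 3; reducing to Smith normal form yields diagonal entries (1,1,1).

Computing H_k = (kernel of ∂_k) / (image of ∂_{k+1}):

  H_0: rank C_0 − rank ∂_1 = 10 − 9 = 1, and the invariant factors of ∂_1 are all 1, so H_0 = Z.
  H_1: rank ker ∂_1 − rank ∂_2 = (18 − 9) − 3 = 6, and the invariant factors of ∂_2 are all 1, so H_1 = Z^6.
  H_2: rank ker ∂_2 − rank ∂_3 = (3 − 3) − 0 = 0, and there is no ∂_3, so H_2 = 0.

As a check, the Euler characteristic is 10 − 18 + 3 = -5, which agrees with 1 − 6 + 0 = -5.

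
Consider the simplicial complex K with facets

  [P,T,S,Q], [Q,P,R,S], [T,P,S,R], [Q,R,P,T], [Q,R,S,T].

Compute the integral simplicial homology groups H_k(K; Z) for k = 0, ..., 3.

We work with the vertex ordering P < Q < R < S < T. The simplices of K, each written with vertices in increasing order, are:

  0-simplices (5): P, Q, R, S, T
  1-simplices (10): PQ, PR, PS, PT, QR, QS, QT, RS, RT, ST
  2-simplices (10): PQR, PQS, PQT, PRS, PRT, PST, QRS, QRT, QST, RST
  3-simplices (5): PQRS, PQRT, PQST, PRST, QRST

Hence C_0 ≅ Z^5, C_1 ≅ Z^10, C_2 ≅ Z^10, C_3 ≅ Z^5.

Boundary ∂_1: C_1 → C_0 is given by ∂[p,q] = [q] − [p]. For instance
  ∂RS = S − R.
This gives a 5×10 integer matrix of rank 4; reducing to Smith normal form yields diagonal entries (1,1,1,1).

The boundary map ∂_2: C_2 → C_1 acts by ∂[p,q,r] = [q,r] − [p,r] + [p,q]. For instance
  ∂PRS = RS − PS + PR,
  ∂QRS = RS − QS + QR.
This gives a 10×10 integer matrix of rank 6; reducing to Smith normal form yields diagonal entries (1,1,1,1,1,1).

Boundary ∂_3: C_3 → C_2 sends each 3-simplex σ to the alternating sum Σ_i (−1)^i (σ with its i-th vertex removed). For instance
  ∂PRST = RST − PST + PRT − PRS,
  ∂PQST = QST − PST + PQT − PQS.
This gives a 10×5 integer matrix of rank 4; reducing to Smith normal form yields diagonal entries (1,1,1,1).

Computing H_k = (kernel of ∂_k) / (image of ∂_{k+1}):

  H_0: rank C_0 − rank ∂_1 = 5 − 4 = 1, and the invariant factors of ∂_1 are all 1, so H_0 = Z.
  H_1: rank ker ∂_1 − rank ∂_2 = (10 − 4) − 6 = 0, and the invariant factors of ∂_2 are all 1, so H_1 = 0.
  H_2: rank ker ∂_2 − rank ∂_3 = (10 − 6) − 4 = 0, and the invariant factors of ∂_3 are all 1, so H_2 = 0.
  H_3: rank ker ∂_3 − rank ∂_4 = (5 − 4) − 0 = 1, and there is no ∂_4, so H_3 = Z.

H_0 ≅ Z,  H_1 = 0,  H_2 = 0,  H_3 ≅ Z.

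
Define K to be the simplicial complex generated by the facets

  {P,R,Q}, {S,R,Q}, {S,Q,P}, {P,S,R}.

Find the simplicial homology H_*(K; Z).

K has 4 vertices, 6 edges, 4 triangles.
rank ∂_0 = 0, rank ∂_1 = 3 ⇒ b_0 = 4 − 0 − 3 = 1; all invariant factors of ∂_1 are 1 so no torsion. So H_0 = Z.
rank ∂_1 = 3, rank ∂_2 = 3 ⇒ b_1 = 6 − 3 − 3 = 0; all invariant factors of ∂_2 are 1 so no torsion. So H_1 = 0.
rank ∂_2 = 3, rank ∂_3 = 0 ⇒ b_2 = 4 − 3 − 0 = 1. So H_2 = Z.

H_0 ≅ Z,  H_1 = 0,  H_2 ≅ Z.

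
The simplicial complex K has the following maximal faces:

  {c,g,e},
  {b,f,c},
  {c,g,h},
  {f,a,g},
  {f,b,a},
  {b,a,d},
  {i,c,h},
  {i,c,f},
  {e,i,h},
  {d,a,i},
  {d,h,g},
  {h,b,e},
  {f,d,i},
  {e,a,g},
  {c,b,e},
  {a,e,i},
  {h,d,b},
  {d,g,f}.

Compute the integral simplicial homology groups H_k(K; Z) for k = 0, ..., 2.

Take the total order a < b < c < d < e < f < g < h < i on the vertex set. Then K (dimension 2) consists of the simplices:

  0-simplices (9): a, b, c, d, e, f, g, h, i
  1-simplices (27): ab, ad, ae, af, ag, ai, bc, bd, be, bf, bh, ce, cf, cg, ch, ci, df, dg, dh, di, eg, eh, ei, fg, fi, gh, hi
  2-simplices (18): abd, abf, adi, aeg, aei, afg, bce, bcf, bdh, beh, ceg, cfi, cgh, chi, dfg, dfi, dgh, ehi

so the chain groups are C_0 ≅ Z^9, C_1 ≅ Z^27, C_2 ≅ Z^18.

∂_1: C_1 → C_0 sends each edge [p,q] (with p < q) to q − p.
The 9×27 boundary matrix has rank 8 and Smith normal form diag(1,1,1,1,1,1,1,1).

The boundary map ∂_2: C_2 → C_1 maps a triangle to the signed sum of its edges. For instance
  ∂aeg = eg − ag + ae,
  ∂dfg = fg − dg + df.
The 27×18 boundary matrix has rank 18 and Smith normal form diag(1,1,1,1,1,1,1,1,1,1,1,1,1,1,1,1,1,2).

Reading off H_k = ker ∂_k / im ∂_{k+1}:

  H_0: rank C_0 − rank ∂_1 = 9 − 8 = 1, and the invariant factors of ∂_1 are all 1, so H_0 = Z.
  H_1: rank ker ∂_1 − rank ∂_2 = (27 − 8) − 18 = 1, and ∂_2 has invariant factor 2 > 1, so H_1 = Z ⊕ Z_2.
  H_2: rank ker ∂_2 − rank ∂_3 = (18 − 18) − 0 = 0, and there is no ∂_3, so H_2 = 0.

(K is a triangulation of the Klein bottle.)

H_0 ≅ Z,  H_1 ≅ Z ⊕ Z_2,  H_2 = 0.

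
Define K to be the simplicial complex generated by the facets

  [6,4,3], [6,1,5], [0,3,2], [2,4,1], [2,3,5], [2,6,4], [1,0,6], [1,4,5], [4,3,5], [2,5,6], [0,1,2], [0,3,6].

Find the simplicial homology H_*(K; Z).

H_0 ≅ Z,  H_1 ≅ Z/2Z,  H_2 = 0.

We work with the vertex ordering 0 < 1 < 2 < 3 < 4 < 5 < 6. The simplices of K, each written with vertices in increasing order, are:

  0-simplices (7): [0], [1], [2], [3], [4], [5], [6]
  1-simplices (18): [0,1], [0,2], [0,3], [0,6], [1,2], [1,4], [1,5], [1,6], [2,3], [2,4], [2,5], [2,6], [3,4], [3,5], [3,6], [4,5], [4,6], [5,6]
  2-simplices (12): [0,1,2], [0,1,6], [0,2,3], [0,3,6], [1,2,4], [1,4,5], [1,5,6], [2,3,5], [2,4,6], [2,5,6], [3,4,5], [3,4,6]

so the chain groups are C_0 ≅ Z^7, C_1 ≅ Z^18, C_2 ≅ Z^12.

Boundary ∂_1: C_1 → C_0 sends each edge [p,q] (with p < q) to q − p.
The 7×18 boundary matrix has rank 6 and Smith normal form diag(1,1,1,1,1,1).

∂_2: C_2 → C_1 maps a triangle to the signed sum of its edges. For instance
  ∂[3,4,5] = [4,5] − [3,5] + [3,4],
  ∂[0,2,3] = [2,3] − [0,3] + [0,2].
The 18×12 boundary matrix has rank 12 and Smith normal form diag(1,1,1,1,1,1,1,1,1,1,1,2).

Reading off H_k = ker ∂_k / im ∂_{k+1}:

  H_0: rank C_0 − rank ∂_1 = 7 − 6 = 1, and the invariant factors of ∂_1 are all 1, so H_0 = Z.
  H_1: rank ker ∂_1 − rank ∂_2 = (18 − 6) − 12 = 0, and ∂_2 has invariant factor 2 > 1, so H_1 = Z/2Z.
  H_2: rank ker ∂_2 − rank ∂_3 = (12 − 12) − 0 = 0, and there is no ∂_3, so H_2 = 0.

As a check, the Euler characteristic is 7 − 18 + 12 = 1, which agrees with 1 − 0 + 0 = 1.
(K is a triangulation of the real projective plane RP^2.)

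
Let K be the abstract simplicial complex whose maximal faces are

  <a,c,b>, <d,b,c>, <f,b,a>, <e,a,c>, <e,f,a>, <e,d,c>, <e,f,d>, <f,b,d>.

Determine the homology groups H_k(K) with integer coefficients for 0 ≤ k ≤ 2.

H_0 = Z,  H_1 = 0,  H_2 = Z.

Fix the vertex order a < b < c < d < e < f and write every simplex with vertices in increasing order. Then dim K = 2 and the simplices of K are:

  0-simplices (6): a, b, c, d, e, f
  1-simplices (12): ab, ac, ae, af, bc, bd, bf, cd, ce, de, df, ef
  2-simplices (8): abc, abf, ace, aef, bcd, bdf, cde, def

Hence C_0 ≅ Z^6, C_1 ≅ Z^12, C_2 ≅ Z^8.

Boundary ∂_1: C_1 → C_0 sends each edge [p,q] (with p < q) to q − p. For instance
  ∂ab = b − a.
The resulting 6×12 matrix has rank 5, and its Smith normal form has invariant factors (1,1,1,1,1).

Boundary ∂_2: C_2 → C_1 maps a triangle to the signed sum of its edges. For instance
  ∂cde = de − ce + cd,
  ∂abc = bc − ac + ab.
The resulting 12×8 matrix has rank 7, and its Smith normal form has invariant factors (1,1,1,1,1,1,1).

From H_k ≅ ker(∂_k) / im(∂_{k+1}) we obtain:

  H_0: rank C_0 − rank ∂_1 = 6 − 5 = 1, and the invariant factors of ∂_1 are all 1, so H_0 = Z.
  H_1: rank ker ∂_1 − rank ∂_2 = (12 − 5) − 7 = 0, and the invariant factors of ∂_2 are all 1, so H_1 = 0.
  H_2: rank ker ∂_2 − rank ∂_3 = (8 − 7) − 0 = 1, and there is no ∂_3, so H_2 = Z.

As a check, the Euler characteristic is 6 − 12 + 8 = 2, which agrees with 1 − 0 + 1 = 2.
(K is a triangulation of the 2-sphere S^2.)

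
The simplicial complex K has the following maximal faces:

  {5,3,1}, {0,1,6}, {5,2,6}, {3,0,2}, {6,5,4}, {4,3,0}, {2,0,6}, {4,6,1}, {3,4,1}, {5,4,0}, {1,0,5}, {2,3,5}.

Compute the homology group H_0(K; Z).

H_0 = Z.

Take the total order 0 < 1 < 2 < 3 < 4 < 5 < 6 on the vertex set. Then K (dimension 2) consists of the simplices:

  0-simplices (7): [0], [1], [2], [3], [4], [5], [6]
  1-simplices (18): [0,1], [0,2], [0,3], [0,4], [0,5], [0,6], [1,3], [1,4], [1,5], [1,6], [2,3], [2,5], [2,6], [3,4], [3,5], [4,5], [4,6], [5,6]
  2-simplices (12): [0,1,5], [0,1,6], [0,2,3], [0,2,6], [0,3,4], [0,4,5], [1,3,4], [1,3,5], [1,4,6], [2,3,5], [2,5,6], [4,5,6]

so the chain groups are C_0 ≅ Z^7, C_1 ≅ Z^18, C_2 ≅ Z^12.

The boundary map ∂_1: C_1 → C_0 is given by ∂[p,q] = [q] − [p]. For instance
  ∂[1,4] = [4] − [1].
The resulting 7×18 matrix has rank 6, and its Smith normal form has invariant factors (1,1,1,1,1,1).

∂_2: C_2 → C_1 sends each 2-simplex [p,q,r] to [q,r] − [p,r] + [p,q]. For instance
  ∂[4,5,6] = [5,6] − [4,6] + [4,5],
  ∂[1,3,4] = [3,4] − [1,4] + [1,3].
The resulting 18×12 matrix has rank 12, and its Smith normal form has invariant factors (1,1,1,1,1,1,1,1,1,1,1,2).

Now H_k = ker ∂_k / im ∂_{k+1}, so:

  H_0: rank C_0 − rank ∂_1 = 7 − 6 = 1, and the invariant factors of ∂_1 are all 1, so H_0 ≅ Z.

(K is a triangulation of the real projective plane RP^2.)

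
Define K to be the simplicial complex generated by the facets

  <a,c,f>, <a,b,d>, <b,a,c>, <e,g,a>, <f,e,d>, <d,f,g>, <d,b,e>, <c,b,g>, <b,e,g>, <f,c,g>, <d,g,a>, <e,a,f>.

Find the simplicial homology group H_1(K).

H_1 ≅ Z/2Z.

We work with the vertex ordering a < b < c < d < e < f < g. The simplices of K, each written with vertices in increasing order, are:

  0-simplices (7): a, b, c, d, e, f, g
  1-simplices (18): ab, ac, ad, ae, af, ag, bc, bd, be, bg, cf, cg, de, df, dg, ef, eg, fg
  2-simplices (12): abc, abd, acf, adg, aef, aeg, bcg, bde, beg, cfg, def, dfg

Hence C_0 ≅ Z^7, C_1 ≅ Z^18, C_2 ≅ Z^12.

The boundary map ∂_1: C_1 → C_0 is given by ∂[p,q] = [q] − [p].
This gives a 7×18 integer matrix of rank 6; reducing to Smith normal form yields diagonal entries (1,1,1,1,1,1).

The boundary map ∂_2: C_2 → C_1 maps a triangle to the signed sum of its edges. For instance
  ∂bcg = cg − bg + bc,
  ∂aeg = eg − ag + ae.
The 18×12 boundary matrix has rank 12 and Smith normal form diag(1,1,1,1,1,1,1,1,1,1,1,2).

Computing H_k = (kernel of ∂_k) / (image of ∂_{k+1}):

  H_1: rank ker ∂_1 − rank ∂_2 = (18 − 6) − 12 = 0, and ∂_2 has invariant factor 2 > 1, so H_1 ≅ Z/2Z.

(K is a triangulation of the real projective plane RP^2.)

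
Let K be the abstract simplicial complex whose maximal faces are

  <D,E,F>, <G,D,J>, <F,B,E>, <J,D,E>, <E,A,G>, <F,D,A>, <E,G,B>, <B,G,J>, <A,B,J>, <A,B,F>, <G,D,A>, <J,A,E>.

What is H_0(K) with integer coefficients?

H_0 = Z.

Order the vertices as A < B < D < E < F < G < J. Listing each simplex with vertices in this order, K has dimension 2 with simplices:

  0-simplices (7): A, B, D, E, F, G, J
  1-simplices (18): AB, AD, AE, AF, AG, AJ, BE, BF, BG, BJ, DE, DF, DG, DJ, EF, EG, EJ, GJ
  2-simplices (12): ABF, ABJ, ADF, ADG, AEG, AEJ, BEF, BEG, BGJ, DEF, DEJ, DGJ

so the chain groups are C_0 ≅ Z^7, C_1 ≅ Z^18, C_2 ≅ Z^12.

Boundary ∂_1: C_1 → C_0 sends each edge [p,q] (with p < q) to q − p. For instance
  ∂BE = E − B.
This gives a 7×18 integer matrix of rank 6; reducing to Smith normal form yields diagonal entries (1,1,1,1,1,1).

The boundary map ∂_2: C_2 → C_1 sends each 2-simplex [p,q,r] to [q,r] − [p,r] + [p,q]. For instance
  ∂ADF = DF − AF + AD,
  ∂DEF = EF − DF + DE.
The resulting 18×12 matrix has rank 12, and its Smith normal form has invariant factors (1,1,1,1,1,1,1,1,1,1,1,2).

Computing H_k = (kernel of ∂_k) / (image of ∂_{k+1}):

  H_0: rank C_0 − rank ∂_1 = 7 − 6 = 1, and the invariant factors of ∂_1 are all 1, so H_0 = Z.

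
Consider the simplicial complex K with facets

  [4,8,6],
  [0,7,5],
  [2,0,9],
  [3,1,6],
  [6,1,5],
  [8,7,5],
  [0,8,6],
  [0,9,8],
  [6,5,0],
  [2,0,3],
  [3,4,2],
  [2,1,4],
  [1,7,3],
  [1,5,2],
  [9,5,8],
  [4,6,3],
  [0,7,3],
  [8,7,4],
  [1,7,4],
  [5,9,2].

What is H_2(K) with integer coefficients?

Take the total order 0 < 1 < 2 < 3 < 4 < 5 < 6 < 7 < 8 < 9 on the vertex set. Then K (dimension 2) consists of the simplices:

  0-simplices (10): [0], [1], [2], [3], [4], [5], [6], [7], [8], [9]
  1-simplices (30): (30 of them)
  2-simplices (20): (20 of them)

so the chain groups are C_0 ≅ Z^10, C_1 ≅ Z^30, C_2 ≅ Z^20.

The boundary map ∂_1: C_1 → C_0 maps an edge to its endpoints' difference, ∂[p,q] = q − p.
This gives a 10×30 integer matrix of rank 9; reducing to Smith normal form yields diagonal entries (1,1,1,1,1,1,1,1,1).

Boundary ∂_2: C_2 → C_1 acts by ∂[p,q,r] = [q,r] − [p,r] + [p,q]. For instance
  ∂[2,3,4] = [3,4] − [2,4] + [2,3],
  ∂[1,4,7] = [4,7] − [1,7] + [1,4].
The resulting 30×20 matrix has rank 20, and its Smith normal form has invariant factors (1,1,1,1,1,1,1,1,1,1,1,1,1,1,1,1,1,1,1,2).

Reading off H_k = ker ∂_k / im ∂_{k+1}:

  H_2: rank ker ∂_2 − rank ∂_3 = (20 − 20) − 0 = 0, and there is no ∂_3, so H_2 = 0.

H_2 ≅ 0.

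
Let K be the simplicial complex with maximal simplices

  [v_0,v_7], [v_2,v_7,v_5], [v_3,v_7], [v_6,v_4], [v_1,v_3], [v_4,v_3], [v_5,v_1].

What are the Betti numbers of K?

b_0 = 1, b_1 = 1, b_2 = 0.

Take the total order v_0 < v_1 < v_2 < v_3 < v_4 < v_5 < v_6 < v_7 on the vertex set. Then K (dimension 2) consists of the simplices:

  0-simplices (8): [v_0], [v_1], [v_2], [v_3], [v_4], [v_5], [v_6], [v_7]
  1-simplices (9): [v_0,v_7], [v_1,v_3], [v_1,v_5], [v_2,v_5], [v_2,v_7], [v_3,v_4], [v_3,v_7], [v_4,v_6], [v_5,v_7]
  2-simplices (1): [v_2,v_5,v_7]

so the chain groups are C_0 ≅ Z^8, C_1 ≅ Z^9, C_2 ≅ Z^1.

Boundary ∂_1: C_1 → C_0 maps an edge to its endpoints' difference, ∂[p,q] = q − p.
The 8×9 boundary matrix has rank 7 and Smith normal form diag(1,1,1,1,1,1,1).

The boundary map ∂_2: C_2 → C_1 maps a triangle to the signed sum of its edges. For instance
  ∂[v_2,v_5,v_7] = [v_5,v_7] − [v_2,v_7] + [v_2,v_5].
The resulting 9×1 matrix has rank 1, and its Smith normal form has invariant factors (1).

From H_k ≅ ker(∂_k) / im(∂_{k+1}) we obtain:

  H_0: rank C_0 − rank ∂_1 = 8 − 7 = 1, and the invariant factors of ∂_1 are all 1, so H_0 = Z.
  H_1: rank ker ∂_1 − rank ∂_2 = (9 − 7) − 1 = 1, and the invariant factors of ∂_2 are all 1, so H_1 = Z.
  H_2: rank ker ∂_2 − rank ∂_3 = (1 − 1) − 0 = 0, and there is no ∂_3, so H_2 = 0.

Hence the Betti numbers are b_0 = 1, b_1 = 1, b_2 = 0.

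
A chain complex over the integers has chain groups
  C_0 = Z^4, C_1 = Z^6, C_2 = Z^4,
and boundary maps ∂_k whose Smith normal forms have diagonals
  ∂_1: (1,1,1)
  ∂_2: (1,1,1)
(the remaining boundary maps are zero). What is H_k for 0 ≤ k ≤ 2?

H_0: b_0 = 4 − 0 − 3 = 1; torsion from ∂_1 factors > 1: none. So H_0 ≅ Z.
H_1: b_1 = 6 − 3 − 3 = 0; torsion from ∂_2 factors > 1: none. So H_1 ≅ 0.
H_2: b_2 = 4 − 3 − 0 = 1; torsion from ∂_3 factors > 1: none. So H_2 ≅ Z.

H_0 ≅ Z,  H_1 = 0,  H_2 ≅ Z.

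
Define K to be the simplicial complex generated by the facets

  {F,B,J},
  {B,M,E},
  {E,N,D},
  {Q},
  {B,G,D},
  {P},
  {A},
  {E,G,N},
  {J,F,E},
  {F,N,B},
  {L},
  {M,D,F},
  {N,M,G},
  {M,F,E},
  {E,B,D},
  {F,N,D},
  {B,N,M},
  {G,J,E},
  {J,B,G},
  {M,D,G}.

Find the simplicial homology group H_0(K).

We work with the vertex ordering A < B < D < E < F < G < J < L < M < N < P < Q. The simplices of K, each written with vertices in increasing order, are:

  0-simplices (12): A, B, D, E, F, G, J, L, M, N, P, Q
  1-simplices (24): BD, BE, BF, BG, BJ, BM, BN, DE, DF, DG, DM, DN, EF, EG, EJ, EM, EN, FJ, FM, FN, GJ, GM, GN, MN
  2-simplices (16): BDE, BDG, BEM, BFJ, BFN, BGJ, BMN, DEN, DFM, DFN, DGM, EFJ, EFM, EGJ, EGN, GMN

so the chain groups are C_0 ≅ Z^12, C_1 ≅ Z^24, C_2 ≅ Z^16.

Boundary ∂_1: C_1 → C_0 maps an edge to its endpoints' difference, ∂[p,q] = q − p.
The resulting 12×24 matrix has rank 7, and its Smith normal form has invariant factors (1,1,1,1,1,1,1).

Boundary ∂_2: C_2 → C_1 sends each 2-simplex [p,q,r] to [q,r] − [p,r] + [p,q]. For instance
  ∂GMN = MN − GN + GM,
  ∂DGM = GM − DM + DG.
As a 24×16 matrix over Z this has rank 15, with invariant factors (1,1,1,1,1,1,1,1,1,1,1,1,1,1,1).

From H_k ≅ ker(∂_k) / im(∂_{k+1}) we obtain:

  H_0: rank C_0 − rank ∂_1 = 12 − 7 = 5, and the invariant factors of ∂_1 are all 1, so H_0 = Z^5.

(K is a triangulation of the disjoint union of a set of 4 points and the torus T^2.)

H_0 ≅ Z^5.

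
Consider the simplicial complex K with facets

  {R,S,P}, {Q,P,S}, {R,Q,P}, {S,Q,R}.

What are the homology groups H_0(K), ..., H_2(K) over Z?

H_0 = Z,  H_1 = 0,  H_2 = Z.

Fix the vertex order P < Q < R < S and write every simplex with vertices in increasing order. Then dim K = 2 and the simplices of K are:

  0-simplices (4): P, Q, R, S
  1-simplices (6): PQ, PR, PS, QR, QS, RS
  2-simplices (4): PQR, PQS, PRS, QRS

so the chain groups are C_0 ≅ Z^4, C_1 ≅ Z^6, C_2 ≅ Z^4.

The boundary map ∂_1: C_1 → C_0 is given by ∂[p,q] = [q] − [p]. For instance
  ∂QS = S − Q.
The 4×6 boundary matrix has rank 3 and Smith normal form diag(1,1,1).

∂_2: C_2 → C_1 acts by ∂[p,q,r] = [q,r] − [p,r] + [p,q]. For instance
  ∂PQR = QR − PR + PQ,
  ∂QRS = RS − QS + QR.
As a 6×4 matrix over Z this has rank 3, with invariant factors (1,1,1).

Computing H_k = (kernel of ∂_k) / (image of ∂_{k+1}):

  H_0: rank C_0 − rank ∂_1 = 4 − 3 = 1, and the invariant factors of ∂_1 are all 1, so H_0 ≅ Z.
  H_1: rank ker ∂_1 − rank ∂_2 = (6 − 3) − 3 = 0, and the invariant factors of ∂_2 are all 1, so H_1 ≅ 0.
  H_2: rank ker ∂_2 − rank ∂_3 = (4 − 3) − 0 = 1, and there is no ∂_3, so H_2 ≅ Z.

As a check, the Euler characteristic is 4 − 6 + 4 = 2, which agrees with 1 − 0 + 1 = 2.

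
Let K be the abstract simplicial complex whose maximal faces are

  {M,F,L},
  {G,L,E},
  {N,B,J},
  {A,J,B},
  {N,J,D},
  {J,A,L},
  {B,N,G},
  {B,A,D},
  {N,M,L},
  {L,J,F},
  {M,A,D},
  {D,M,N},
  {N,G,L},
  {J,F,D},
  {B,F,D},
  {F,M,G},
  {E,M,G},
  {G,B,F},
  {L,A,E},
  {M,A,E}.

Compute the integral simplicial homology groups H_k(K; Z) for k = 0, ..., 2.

H_0 = Z,  H_1 = Z ⊕ Z/2,  H_2 = 0.

We work with the vertex ordering A < B < D < E < F < G < J < L < M < N. The simplices of K, each written with vertices in increasing order, are:

  0-simplices (10): A, B, D, E, F, G, J, L, M, N
  1-simplices (30): AB, AD, AE, AJ, AL, AM, BD, BF, BG, BJ, BN, DF, DJ, DM, DN, EG, EL, EM, FG, FJ, FL, FM, GL, GM, GN, JL, JN, LM, LN, MN
  2-simplices (20): ABD, ABJ, ADM, AEL, AEM, AJL, BDF, BFG, BGN, BJN, DFJ, DJN, DMN, EGL, EGM, FGM, FJL, FLM, GLN, LMN

giving chain groups C_0 ≅ Z^10, C_1 ≅ Z^30, C_2 ≅ Z^20.

The boundary map ∂_1: C_1 → C_0 sends each edge [p,q] (with p < q) to q − p. For instance
  ∂BN = N − B.
This gives a 10×30 integer matrix of rank 9; reducing to Smith normal form yields diagonal entries (1,1,1,1,1,1,1,1,1).

∂_2: C_2 → C_1 acts by ∂[p,q,r] = [q,r] − [p,r] + [p,q]. For instance
  ∂BGN = GN − BN + BG,
  ∂FGM = GM − FM + FG.
The 30×20 boundary matrix has rank 20 and Smith normal form diag(1,1,1,1,1,1,1,1,1,1,1,1,1,1,1,1,1,1,1,2).

Computing H_k = (kernel of ∂_k) / (image of ∂_{k+1}):

  H_0: rank C_0 − rank ∂_1 = 10 − 9 = 1, and the invariant factors of ∂_1 are all 1, so H_0 = Z.
  H_1: rank ker ∂_1 − rank ∂_2 = (30 − 9) − 20 = 1, and ∂_2 has invariant factor 2 > 1, so H_1 = Z ⊕ Z/2.
  H_2: rank ker ∂_2 − rank ∂_3 = (20 − 20) − 0 = 0, and there is no ∂_3, so H_2 = 0.

(K is a triangulation of the Klein bottle.)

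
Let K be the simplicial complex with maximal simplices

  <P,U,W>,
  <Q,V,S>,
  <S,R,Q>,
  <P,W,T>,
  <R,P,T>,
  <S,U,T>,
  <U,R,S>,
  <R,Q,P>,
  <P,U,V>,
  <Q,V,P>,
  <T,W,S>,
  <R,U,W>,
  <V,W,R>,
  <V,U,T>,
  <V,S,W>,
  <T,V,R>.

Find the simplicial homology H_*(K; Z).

Take the total order P < Q < R < S < T < U < V < W on the vertex set. Then K (dimension 2) consists of the simplices:

  0-simplices (8): P, Q, R, S, T, U, V, W
  1-simplices (24): PQ, PR, PT, PU, PV, PW, QR, QS, QV, RS, RT, RU, RV, RW, ST, SU, SV, SW, TU, TV, TW, UV, UW, VW
  2-simplices (16): PQR, PQV, PRT, PTW, PUV, PUW, QRS, QSV, RSU, RTV, RUW, RVW, STU, STW, SVW, TUV

so the chain groups are C_0 ≅ Z^8, C_1 ≅ Z^24, C_2 ≅ Z^16.

The boundary map ∂_1: C_1 → C_0 sends each edge [p,q] (with p < q) to q − p.
As a 8×24 matrix over Z this has rank 7, with invariant factors (1,1,1,1,1,1,1).

∂_2: C_2 → C_1 maps a triangle to the signed sum of its edges. For instance
  ∂PQR = QR − PR + PQ,
  ∂PRT = RT − PT + PR.
The 24×16 boundary matrix has rank 15 and Smith normal form diag(1,1,1,1,1,1,1,1,1,1,1,1,1,1,1).

Now H_k = ker ∂_k / im ∂_{k+1}, so:

  H_0: rank C_0 − rank ∂_1 = 8 − 7 = 1, and the invariant factors of ∂_1 are all 1, so H_0 ≅ Z.
  H_1: rank ker ∂_1 − rank ∂_2 = (24 − 7) − 15 = 2, and the invariant factors of ∂_2 are all 1, so H_1 ≅ Z^2.
  H_2: rank ker ∂_2 − rank ∂_3 = (16 − 15) − 0 = 1, and there is no ∂_3, so H_2 ≅ Z.

As a check, the Euler characteristic is 8 − 24 + 16 = 0, which agrees with 1 − 2 + 1 = 0.

H_0 ≅ Z,  H_1 ≅ Z^2,  H_2 ≅ Z.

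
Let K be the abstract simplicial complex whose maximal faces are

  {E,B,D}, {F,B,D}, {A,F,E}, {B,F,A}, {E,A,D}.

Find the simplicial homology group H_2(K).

Fix the vertex order A < B < D < E < F and write every simplex with vertices in increasing order. Then dim K = 2 and the simplices of K are:

  0-simplices (5): A, B, D, E, F
  1-simplices (10): AB, AD, AE, AF, BD, BE, BF, DE, DF, EF
  2-simplices (5): ABF, ADE, AEF, BDE, BDF

so the chain groups are C_0 ≅ Z^5, C_1 ≅ Z^10, C_2 ≅ Z^5.

Boundary ∂_1: C_1 → C_0 is given by ∂[p,q] = [q] − [p].
As a 5×10 matrix over Z this has rank 4, with invariant factors (1,1,1,1).

Boundary ∂_2: C_2 → C_1 maps a triangle to the signed sum of its edges. For instance
  ∂BDF = DF − BF + BD,
  ∂AEF = EF − AF + AE.
As a 10×5 matrix over Z this has rank 5, with invariant factors (1,1,1,1,1).

Now H_k = ker ∂_k / im ∂_{k+1}, so:

  H_2: rank ker ∂_2 − rank ∂_3 = (5 − 5) − 0 = 0, and there is no ∂_3, so H_2 ≅ 0.

(K is a triangulation of the Möbius band.)

H_2 ≅ 0.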